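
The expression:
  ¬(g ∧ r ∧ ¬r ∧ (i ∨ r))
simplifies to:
True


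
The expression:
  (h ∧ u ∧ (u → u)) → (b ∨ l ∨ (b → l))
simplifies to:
True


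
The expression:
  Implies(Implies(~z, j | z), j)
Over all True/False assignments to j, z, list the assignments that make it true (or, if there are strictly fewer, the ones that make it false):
is false only for:
  j=False, z=True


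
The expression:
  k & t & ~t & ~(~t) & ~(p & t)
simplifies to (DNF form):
False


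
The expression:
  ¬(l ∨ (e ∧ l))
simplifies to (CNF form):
¬l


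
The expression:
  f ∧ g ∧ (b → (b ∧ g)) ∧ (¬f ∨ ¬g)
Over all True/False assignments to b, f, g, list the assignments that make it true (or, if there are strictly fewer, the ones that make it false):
is never true.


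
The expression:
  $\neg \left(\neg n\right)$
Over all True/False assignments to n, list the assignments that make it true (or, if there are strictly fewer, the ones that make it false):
is true only for:
  n=True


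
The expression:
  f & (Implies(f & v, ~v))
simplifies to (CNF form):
f & ~v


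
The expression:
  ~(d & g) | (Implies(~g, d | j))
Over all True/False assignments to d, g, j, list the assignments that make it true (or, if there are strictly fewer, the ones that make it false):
is always true.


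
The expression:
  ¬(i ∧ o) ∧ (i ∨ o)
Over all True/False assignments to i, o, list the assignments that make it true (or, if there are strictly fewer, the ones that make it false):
is true only for:
  i=False, o=True;
  i=True, o=False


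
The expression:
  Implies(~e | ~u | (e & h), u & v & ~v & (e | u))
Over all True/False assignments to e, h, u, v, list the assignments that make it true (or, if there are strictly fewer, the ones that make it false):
is true only for:
  e=True, h=False, u=True, v=False;
  e=True, h=False, u=True, v=True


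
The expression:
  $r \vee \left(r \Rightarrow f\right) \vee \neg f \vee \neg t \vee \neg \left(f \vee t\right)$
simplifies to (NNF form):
$\text{True}$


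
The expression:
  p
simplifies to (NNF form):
p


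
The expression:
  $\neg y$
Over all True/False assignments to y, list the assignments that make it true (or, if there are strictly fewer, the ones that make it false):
is true only for:
  y=False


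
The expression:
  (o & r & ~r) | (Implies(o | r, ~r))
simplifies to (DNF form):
~r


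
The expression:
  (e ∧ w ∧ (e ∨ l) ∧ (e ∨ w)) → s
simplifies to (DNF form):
s ∨ ¬e ∨ ¬w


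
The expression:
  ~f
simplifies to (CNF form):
~f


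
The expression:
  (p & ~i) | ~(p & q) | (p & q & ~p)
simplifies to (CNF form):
~i | ~p | ~q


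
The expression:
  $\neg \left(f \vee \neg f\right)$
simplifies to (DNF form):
$\text{False}$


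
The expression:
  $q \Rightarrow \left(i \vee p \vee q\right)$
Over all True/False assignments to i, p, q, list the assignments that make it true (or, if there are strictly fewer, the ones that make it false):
is always true.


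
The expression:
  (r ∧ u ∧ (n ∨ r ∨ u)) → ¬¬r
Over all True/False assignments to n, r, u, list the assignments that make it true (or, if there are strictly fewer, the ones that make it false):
is always true.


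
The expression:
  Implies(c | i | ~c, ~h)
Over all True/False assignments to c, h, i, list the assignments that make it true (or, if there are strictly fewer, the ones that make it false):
is true only for:
  c=False, h=False, i=False;
  c=False, h=False, i=True;
  c=True, h=False, i=False;
  c=True, h=False, i=True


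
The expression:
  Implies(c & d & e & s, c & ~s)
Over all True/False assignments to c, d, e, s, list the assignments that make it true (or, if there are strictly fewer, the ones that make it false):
is false only for:
  c=True, d=True, e=True, s=True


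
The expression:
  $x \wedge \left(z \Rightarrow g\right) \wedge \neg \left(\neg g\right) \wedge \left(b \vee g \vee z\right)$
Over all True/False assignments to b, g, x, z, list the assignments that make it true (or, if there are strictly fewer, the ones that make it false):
is true only for:
  b=False, g=True, x=True, z=False;
  b=False, g=True, x=True, z=True;
  b=True, g=True, x=True, z=False;
  b=True, g=True, x=True, z=True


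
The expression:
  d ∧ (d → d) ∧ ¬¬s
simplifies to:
d ∧ s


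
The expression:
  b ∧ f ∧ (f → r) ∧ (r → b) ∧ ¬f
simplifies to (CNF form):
False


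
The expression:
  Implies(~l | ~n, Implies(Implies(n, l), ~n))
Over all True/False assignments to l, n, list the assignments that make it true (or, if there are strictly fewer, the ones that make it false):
is always true.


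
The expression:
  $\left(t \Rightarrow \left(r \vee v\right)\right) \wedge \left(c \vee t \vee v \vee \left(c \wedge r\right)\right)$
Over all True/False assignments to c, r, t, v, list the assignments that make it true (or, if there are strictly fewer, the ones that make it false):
is false only for:
  c=False, r=False, t=False, v=False;
  c=False, r=False, t=True, v=False;
  c=False, r=True, t=False, v=False;
  c=True, r=False, t=True, v=False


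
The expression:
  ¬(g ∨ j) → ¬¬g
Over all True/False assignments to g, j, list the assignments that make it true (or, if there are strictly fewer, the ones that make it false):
is false only for:
  g=False, j=False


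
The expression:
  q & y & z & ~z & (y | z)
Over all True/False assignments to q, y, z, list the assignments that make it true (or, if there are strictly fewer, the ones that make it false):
is never true.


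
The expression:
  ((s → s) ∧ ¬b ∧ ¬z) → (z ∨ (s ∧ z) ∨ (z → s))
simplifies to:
True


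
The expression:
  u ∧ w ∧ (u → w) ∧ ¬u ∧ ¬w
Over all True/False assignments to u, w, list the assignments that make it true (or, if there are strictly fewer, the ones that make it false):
is never true.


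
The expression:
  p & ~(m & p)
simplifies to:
p & ~m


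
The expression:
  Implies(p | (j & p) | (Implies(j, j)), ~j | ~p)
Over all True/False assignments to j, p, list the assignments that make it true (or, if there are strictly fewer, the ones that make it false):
is false only for:
  j=True, p=True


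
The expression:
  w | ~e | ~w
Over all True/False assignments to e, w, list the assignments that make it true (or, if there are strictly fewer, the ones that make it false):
is always true.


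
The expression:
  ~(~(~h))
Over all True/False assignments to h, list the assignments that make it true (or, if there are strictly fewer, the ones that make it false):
is true only for:
  h=False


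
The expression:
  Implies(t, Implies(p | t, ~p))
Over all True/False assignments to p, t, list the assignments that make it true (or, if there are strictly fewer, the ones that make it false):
is false only for:
  p=True, t=True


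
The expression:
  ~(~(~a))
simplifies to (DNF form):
~a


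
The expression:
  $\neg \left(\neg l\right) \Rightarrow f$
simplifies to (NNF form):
$f \vee \neg l$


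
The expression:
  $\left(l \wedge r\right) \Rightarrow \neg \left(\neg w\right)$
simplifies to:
$w \vee \neg l \vee \neg r$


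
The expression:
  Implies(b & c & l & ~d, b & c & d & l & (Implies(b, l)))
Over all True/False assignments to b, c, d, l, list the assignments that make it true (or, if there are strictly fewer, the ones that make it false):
is false only for:
  b=True, c=True, d=False, l=True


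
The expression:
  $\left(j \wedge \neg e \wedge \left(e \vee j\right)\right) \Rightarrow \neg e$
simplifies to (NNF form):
$\text{True}$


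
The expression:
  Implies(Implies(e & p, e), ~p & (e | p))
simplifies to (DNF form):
e & ~p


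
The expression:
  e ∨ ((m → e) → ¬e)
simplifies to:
True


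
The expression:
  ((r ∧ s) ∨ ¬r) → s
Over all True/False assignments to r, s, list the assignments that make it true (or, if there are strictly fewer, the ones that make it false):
is false only for:
  r=False, s=False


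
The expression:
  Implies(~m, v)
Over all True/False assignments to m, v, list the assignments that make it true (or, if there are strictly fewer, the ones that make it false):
is false only for:
  m=False, v=False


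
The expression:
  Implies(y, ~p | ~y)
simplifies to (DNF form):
~p | ~y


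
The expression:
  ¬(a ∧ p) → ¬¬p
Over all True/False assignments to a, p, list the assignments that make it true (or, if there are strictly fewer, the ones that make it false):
is true only for:
  a=False, p=True;
  a=True, p=True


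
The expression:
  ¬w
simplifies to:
¬w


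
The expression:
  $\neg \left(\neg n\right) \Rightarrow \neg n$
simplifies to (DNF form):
$\neg n$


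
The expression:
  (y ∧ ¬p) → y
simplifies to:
True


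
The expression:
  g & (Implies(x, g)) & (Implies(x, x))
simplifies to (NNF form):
g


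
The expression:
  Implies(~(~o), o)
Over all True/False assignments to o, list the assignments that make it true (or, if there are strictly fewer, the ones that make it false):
is always true.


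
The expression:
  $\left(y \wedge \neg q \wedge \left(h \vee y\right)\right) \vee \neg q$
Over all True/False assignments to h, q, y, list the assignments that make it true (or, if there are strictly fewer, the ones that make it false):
is true only for:
  h=False, q=False, y=False;
  h=False, q=False, y=True;
  h=True, q=False, y=False;
  h=True, q=False, y=True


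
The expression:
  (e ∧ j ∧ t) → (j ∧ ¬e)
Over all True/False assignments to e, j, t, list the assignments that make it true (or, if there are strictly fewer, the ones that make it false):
is false only for:
  e=True, j=True, t=True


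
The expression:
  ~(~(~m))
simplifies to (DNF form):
~m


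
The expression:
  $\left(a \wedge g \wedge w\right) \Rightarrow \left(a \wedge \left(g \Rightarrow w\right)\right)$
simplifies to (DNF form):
$\text{True}$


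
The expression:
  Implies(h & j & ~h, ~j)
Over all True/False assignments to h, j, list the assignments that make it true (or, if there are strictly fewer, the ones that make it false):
is always true.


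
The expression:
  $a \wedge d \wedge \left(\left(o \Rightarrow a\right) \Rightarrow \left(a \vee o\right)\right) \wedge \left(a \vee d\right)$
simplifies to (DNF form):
$a \wedge d$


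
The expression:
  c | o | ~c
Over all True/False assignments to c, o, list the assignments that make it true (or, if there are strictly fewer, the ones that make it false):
is always true.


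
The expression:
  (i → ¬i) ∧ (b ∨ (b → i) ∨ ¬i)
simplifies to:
¬i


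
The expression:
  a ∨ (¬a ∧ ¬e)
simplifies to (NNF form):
a ∨ ¬e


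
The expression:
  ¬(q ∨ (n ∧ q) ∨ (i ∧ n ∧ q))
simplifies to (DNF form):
¬q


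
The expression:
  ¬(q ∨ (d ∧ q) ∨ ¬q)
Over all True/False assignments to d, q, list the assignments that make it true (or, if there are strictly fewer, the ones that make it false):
is never true.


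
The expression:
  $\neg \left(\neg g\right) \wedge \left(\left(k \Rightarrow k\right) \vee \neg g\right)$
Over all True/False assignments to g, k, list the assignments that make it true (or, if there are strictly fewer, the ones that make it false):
is true only for:
  g=True, k=False;
  g=True, k=True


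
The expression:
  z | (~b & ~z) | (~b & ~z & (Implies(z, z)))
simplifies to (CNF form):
z | ~b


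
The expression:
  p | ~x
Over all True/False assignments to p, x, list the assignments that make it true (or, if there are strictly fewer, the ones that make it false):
is false only for:
  p=False, x=True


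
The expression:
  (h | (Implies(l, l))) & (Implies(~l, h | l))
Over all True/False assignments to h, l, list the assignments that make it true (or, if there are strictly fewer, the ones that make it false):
is false only for:
  h=False, l=False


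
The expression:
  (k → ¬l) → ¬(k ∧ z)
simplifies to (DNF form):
l ∨ ¬k ∨ ¬z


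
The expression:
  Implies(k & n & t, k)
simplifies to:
True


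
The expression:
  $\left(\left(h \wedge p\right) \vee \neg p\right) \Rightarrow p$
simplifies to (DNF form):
$p$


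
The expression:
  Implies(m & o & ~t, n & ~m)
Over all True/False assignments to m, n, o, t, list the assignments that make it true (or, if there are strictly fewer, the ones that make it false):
is false only for:
  m=True, n=False, o=True, t=False;
  m=True, n=True, o=True, t=False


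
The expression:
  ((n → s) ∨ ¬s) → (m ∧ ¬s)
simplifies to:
m ∧ ¬s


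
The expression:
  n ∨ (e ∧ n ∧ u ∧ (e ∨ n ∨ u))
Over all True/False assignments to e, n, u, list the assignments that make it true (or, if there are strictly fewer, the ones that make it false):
is true only for:
  e=False, n=True, u=False;
  e=False, n=True, u=True;
  e=True, n=True, u=False;
  e=True, n=True, u=True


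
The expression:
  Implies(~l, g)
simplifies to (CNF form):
g | l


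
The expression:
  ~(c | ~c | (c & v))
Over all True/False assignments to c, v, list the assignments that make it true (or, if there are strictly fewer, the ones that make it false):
is never true.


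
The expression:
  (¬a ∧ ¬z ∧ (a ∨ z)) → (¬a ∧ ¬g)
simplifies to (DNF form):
True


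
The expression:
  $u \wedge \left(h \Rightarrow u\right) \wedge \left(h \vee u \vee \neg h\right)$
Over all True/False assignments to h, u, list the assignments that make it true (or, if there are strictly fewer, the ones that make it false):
is true only for:
  h=False, u=True;
  h=True, u=True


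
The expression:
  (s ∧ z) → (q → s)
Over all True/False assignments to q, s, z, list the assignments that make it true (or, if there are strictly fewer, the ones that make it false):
is always true.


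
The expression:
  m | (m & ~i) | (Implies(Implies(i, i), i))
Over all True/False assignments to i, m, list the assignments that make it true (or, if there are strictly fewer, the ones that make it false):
is false only for:
  i=False, m=False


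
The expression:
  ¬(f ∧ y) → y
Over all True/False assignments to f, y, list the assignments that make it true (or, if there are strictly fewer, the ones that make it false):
is true only for:
  f=False, y=True;
  f=True, y=True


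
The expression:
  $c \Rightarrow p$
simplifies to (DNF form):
$p \vee \neg c$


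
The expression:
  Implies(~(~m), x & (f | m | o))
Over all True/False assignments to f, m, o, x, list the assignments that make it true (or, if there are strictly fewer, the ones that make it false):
is false only for:
  f=False, m=True, o=False, x=False;
  f=False, m=True, o=True, x=False;
  f=True, m=True, o=False, x=False;
  f=True, m=True, o=True, x=False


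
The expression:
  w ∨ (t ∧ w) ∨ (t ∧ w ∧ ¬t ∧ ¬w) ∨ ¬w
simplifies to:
True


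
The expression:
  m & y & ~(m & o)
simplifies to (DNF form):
m & y & ~o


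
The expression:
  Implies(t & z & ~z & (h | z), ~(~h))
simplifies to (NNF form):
True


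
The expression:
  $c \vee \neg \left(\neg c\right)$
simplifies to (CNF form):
$c$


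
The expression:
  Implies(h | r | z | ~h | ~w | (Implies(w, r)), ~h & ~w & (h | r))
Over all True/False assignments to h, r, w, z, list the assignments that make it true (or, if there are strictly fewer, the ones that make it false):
is true only for:
  h=False, r=True, w=False, z=False;
  h=False, r=True, w=False, z=True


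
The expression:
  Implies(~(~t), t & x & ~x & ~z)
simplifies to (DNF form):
~t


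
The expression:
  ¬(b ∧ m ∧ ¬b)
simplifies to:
True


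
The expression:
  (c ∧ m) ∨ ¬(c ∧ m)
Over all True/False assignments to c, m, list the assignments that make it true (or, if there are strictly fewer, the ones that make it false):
is always true.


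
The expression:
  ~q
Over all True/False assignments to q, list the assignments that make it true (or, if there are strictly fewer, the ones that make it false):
is true only for:
  q=False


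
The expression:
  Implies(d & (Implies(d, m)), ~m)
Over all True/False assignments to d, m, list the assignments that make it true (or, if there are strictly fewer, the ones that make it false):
is false only for:
  d=True, m=True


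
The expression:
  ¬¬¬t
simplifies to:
¬t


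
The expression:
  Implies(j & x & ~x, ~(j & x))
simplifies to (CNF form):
True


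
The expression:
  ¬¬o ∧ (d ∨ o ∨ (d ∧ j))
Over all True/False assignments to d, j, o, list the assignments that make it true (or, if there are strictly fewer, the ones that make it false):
is true only for:
  d=False, j=False, o=True;
  d=False, j=True, o=True;
  d=True, j=False, o=True;
  d=True, j=True, o=True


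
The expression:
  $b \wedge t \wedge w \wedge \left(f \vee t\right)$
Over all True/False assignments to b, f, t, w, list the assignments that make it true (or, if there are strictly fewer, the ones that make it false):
is true only for:
  b=True, f=False, t=True, w=True;
  b=True, f=True, t=True, w=True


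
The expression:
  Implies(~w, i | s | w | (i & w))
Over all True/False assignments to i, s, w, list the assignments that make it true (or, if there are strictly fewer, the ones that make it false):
is false only for:
  i=False, s=False, w=False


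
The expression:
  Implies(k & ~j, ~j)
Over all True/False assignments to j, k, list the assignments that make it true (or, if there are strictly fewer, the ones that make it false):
is always true.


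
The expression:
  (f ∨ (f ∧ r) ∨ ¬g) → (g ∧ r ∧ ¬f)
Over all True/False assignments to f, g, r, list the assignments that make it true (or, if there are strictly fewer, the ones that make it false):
is true only for:
  f=False, g=True, r=False;
  f=False, g=True, r=True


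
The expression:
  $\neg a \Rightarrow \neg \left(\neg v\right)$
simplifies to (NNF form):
$a \vee v$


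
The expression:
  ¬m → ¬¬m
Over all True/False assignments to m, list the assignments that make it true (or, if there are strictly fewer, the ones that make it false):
is true only for:
  m=True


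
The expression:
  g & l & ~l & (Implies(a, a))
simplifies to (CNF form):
False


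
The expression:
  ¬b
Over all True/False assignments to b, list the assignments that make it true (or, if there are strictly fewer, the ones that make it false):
is true only for:
  b=False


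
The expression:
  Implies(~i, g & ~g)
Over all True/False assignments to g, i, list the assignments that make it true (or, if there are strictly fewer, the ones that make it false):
is true only for:
  g=False, i=True;
  g=True, i=True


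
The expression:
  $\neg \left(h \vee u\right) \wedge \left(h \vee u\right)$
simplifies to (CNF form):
$\text{False}$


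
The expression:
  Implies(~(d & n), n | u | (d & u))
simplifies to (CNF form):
n | u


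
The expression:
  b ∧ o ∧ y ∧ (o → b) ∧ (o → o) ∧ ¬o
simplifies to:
False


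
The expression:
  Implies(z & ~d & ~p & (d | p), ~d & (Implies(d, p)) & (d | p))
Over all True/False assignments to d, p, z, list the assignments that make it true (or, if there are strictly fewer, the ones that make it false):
is always true.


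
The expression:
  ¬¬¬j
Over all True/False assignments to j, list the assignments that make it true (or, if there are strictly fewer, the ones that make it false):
is true only for:
  j=False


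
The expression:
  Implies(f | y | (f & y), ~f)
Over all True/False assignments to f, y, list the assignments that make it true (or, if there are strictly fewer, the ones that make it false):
is true only for:
  f=False, y=False;
  f=False, y=True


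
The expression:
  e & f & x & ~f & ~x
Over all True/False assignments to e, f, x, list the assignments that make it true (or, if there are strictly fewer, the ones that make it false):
is never true.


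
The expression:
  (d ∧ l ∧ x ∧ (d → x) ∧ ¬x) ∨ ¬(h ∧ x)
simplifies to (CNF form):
¬h ∨ ¬x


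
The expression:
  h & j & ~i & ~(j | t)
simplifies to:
False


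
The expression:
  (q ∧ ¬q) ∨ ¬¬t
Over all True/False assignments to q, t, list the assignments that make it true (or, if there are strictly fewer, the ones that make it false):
is true only for:
  q=False, t=True;
  q=True, t=True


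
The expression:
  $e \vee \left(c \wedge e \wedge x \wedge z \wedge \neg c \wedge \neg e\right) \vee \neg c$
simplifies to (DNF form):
$e \vee \neg c$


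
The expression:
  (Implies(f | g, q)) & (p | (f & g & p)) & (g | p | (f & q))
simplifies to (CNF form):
p & (q | ~f) & (q | ~g)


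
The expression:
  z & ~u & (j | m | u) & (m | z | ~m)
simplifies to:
z & ~u & (j | m)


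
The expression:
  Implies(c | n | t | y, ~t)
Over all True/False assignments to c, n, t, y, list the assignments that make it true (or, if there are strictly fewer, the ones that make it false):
is true only for:
  c=False, n=False, t=False, y=False;
  c=False, n=False, t=False, y=True;
  c=False, n=True, t=False, y=False;
  c=False, n=True, t=False, y=True;
  c=True, n=False, t=False, y=False;
  c=True, n=False, t=False, y=True;
  c=True, n=True, t=False, y=False;
  c=True, n=True, t=False, y=True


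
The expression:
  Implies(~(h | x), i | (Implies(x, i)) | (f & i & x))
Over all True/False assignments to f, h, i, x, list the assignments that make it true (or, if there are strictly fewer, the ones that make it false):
is always true.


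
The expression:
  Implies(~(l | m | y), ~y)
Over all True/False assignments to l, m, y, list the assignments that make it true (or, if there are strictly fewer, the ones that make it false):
is always true.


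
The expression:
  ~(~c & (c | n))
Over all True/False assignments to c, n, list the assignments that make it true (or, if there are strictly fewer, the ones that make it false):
is false only for:
  c=False, n=True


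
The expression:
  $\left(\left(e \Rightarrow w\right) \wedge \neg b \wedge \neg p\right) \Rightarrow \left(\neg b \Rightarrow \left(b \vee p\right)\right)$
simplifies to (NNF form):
$b \vee p \vee \left(e \wedge \neg w\right)$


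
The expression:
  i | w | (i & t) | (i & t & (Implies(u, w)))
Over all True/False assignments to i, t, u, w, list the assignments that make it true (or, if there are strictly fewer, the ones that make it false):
is false only for:
  i=False, t=False, u=False, w=False;
  i=False, t=False, u=True, w=False;
  i=False, t=True, u=False, w=False;
  i=False, t=True, u=True, w=False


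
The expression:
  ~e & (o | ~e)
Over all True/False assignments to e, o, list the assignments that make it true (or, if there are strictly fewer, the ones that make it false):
is true only for:
  e=False, o=False;
  e=False, o=True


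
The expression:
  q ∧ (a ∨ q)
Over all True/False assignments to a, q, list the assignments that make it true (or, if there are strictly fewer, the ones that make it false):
is true only for:
  a=False, q=True;
  a=True, q=True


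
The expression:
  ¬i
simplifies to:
¬i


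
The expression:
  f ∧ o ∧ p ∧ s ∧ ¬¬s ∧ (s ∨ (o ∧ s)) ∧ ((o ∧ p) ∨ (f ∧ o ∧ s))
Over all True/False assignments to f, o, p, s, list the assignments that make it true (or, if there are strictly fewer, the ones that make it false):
is true only for:
  f=True, o=True, p=True, s=True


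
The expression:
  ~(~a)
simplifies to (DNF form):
a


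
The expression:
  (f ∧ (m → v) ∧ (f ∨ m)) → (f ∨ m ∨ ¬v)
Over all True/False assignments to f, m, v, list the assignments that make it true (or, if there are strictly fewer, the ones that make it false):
is always true.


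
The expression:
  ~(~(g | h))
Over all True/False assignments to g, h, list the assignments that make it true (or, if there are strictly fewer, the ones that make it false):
is false only for:
  g=False, h=False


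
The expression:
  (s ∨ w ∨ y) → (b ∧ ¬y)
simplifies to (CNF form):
¬y ∧ (b ∨ ¬s) ∧ (b ∨ ¬w)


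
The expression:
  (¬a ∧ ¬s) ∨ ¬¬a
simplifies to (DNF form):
a ∨ ¬s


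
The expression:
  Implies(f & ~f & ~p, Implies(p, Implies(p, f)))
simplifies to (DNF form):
True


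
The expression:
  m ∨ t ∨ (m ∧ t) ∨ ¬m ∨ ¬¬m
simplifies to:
True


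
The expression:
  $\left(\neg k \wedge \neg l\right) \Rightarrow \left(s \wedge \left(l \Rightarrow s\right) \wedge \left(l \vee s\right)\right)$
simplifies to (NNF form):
$k \vee l \vee s$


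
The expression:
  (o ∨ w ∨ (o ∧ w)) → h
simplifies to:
h ∨ (¬o ∧ ¬w)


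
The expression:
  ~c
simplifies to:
~c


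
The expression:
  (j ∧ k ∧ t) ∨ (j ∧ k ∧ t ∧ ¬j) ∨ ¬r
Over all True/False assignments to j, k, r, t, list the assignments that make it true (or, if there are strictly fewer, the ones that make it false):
is false only for:
  j=False, k=False, r=True, t=False;
  j=False, k=False, r=True, t=True;
  j=False, k=True, r=True, t=False;
  j=False, k=True, r=True, t=True;
  j=True, k=False, r=True, t=False;
  j=True, k=False, r=True, t=True;
  j=True, k=True, r=True, t=False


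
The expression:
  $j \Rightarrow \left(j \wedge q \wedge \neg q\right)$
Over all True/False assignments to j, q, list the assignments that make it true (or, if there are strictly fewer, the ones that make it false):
is true only for:
  j=False, q=False;
  j=False, q=True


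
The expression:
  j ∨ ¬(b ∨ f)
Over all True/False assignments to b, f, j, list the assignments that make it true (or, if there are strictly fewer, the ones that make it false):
is false only for:
  b=False, f=True, j=False;
  b=True, f=False, j=False;
  b=True, f=True, j=False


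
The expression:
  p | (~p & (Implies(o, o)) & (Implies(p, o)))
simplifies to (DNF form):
True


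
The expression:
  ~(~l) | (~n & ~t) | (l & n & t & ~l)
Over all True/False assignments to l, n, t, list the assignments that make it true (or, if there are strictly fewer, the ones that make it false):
is false only for:
  l=False, n=False, t=True;
  l=False, n=True, t=False;
  l=False, n=True, t=True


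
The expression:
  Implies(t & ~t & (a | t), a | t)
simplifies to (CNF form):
True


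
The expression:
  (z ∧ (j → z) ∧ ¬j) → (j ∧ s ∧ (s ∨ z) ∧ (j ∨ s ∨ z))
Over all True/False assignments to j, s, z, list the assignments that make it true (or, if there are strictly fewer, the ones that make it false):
is false only for:
  j=False, s=False, z=True;
  j=False, s=True, z=True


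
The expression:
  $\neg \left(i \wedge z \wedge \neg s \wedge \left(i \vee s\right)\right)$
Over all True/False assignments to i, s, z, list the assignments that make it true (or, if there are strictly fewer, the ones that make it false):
is false only for:
  i=True, s=False, z=True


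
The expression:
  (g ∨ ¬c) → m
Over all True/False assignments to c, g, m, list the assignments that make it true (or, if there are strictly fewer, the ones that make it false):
is false only for:
  c=False, g=False, m=False;
  c=False, g=True, m=False;
  c=True, g=True, m=False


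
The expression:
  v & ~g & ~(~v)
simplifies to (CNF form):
v & ~g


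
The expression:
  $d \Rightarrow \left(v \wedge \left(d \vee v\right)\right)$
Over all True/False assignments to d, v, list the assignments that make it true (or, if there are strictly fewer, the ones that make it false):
is false only for:
  d=True, v=False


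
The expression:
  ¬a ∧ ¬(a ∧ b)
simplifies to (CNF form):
¬a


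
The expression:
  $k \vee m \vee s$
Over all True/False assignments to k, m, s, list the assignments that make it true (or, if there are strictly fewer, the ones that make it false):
is false only for:
  k=False, m=False, s=False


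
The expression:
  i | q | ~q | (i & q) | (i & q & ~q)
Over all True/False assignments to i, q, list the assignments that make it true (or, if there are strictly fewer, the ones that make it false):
is always true.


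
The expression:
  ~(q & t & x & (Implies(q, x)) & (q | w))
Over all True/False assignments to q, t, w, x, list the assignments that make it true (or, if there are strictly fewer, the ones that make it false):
is false only for:
  q=True, t=True, w=False, x=True;
  q=True, t=True, w=True, x=True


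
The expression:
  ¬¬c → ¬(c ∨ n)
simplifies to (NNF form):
¬c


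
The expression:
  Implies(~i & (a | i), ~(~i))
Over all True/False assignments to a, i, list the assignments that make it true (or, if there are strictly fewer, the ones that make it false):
is false only for:
  a=True, i=False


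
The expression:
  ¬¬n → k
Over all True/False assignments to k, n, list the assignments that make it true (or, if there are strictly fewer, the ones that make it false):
is false only for:
  k=False, n=True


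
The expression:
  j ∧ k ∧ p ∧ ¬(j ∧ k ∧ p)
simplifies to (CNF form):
False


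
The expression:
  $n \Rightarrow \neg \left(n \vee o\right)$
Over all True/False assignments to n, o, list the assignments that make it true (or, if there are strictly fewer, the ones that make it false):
is true only for:
  n=False, o=False;
  n=False, o=True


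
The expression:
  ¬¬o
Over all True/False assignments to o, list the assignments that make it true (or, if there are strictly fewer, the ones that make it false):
is true only for:
  o=True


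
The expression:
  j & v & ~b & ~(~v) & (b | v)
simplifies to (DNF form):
j & v & ~b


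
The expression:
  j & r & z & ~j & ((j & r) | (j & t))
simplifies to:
False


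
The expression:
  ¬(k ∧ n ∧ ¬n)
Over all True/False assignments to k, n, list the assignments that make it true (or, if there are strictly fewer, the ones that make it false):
is always true.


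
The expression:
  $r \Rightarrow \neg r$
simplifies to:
$\neg r$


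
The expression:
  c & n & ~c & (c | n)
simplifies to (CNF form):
False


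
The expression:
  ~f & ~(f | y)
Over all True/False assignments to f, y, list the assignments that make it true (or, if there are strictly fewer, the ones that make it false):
is true only for:
  f=False, y=False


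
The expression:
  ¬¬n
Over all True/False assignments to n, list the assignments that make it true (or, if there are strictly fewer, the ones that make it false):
is true only for:
  n=True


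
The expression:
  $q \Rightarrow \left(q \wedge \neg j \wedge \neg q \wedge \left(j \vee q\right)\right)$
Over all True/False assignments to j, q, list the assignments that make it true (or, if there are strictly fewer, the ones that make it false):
is true only for:
  j=False, q=False;
  j=True, q=False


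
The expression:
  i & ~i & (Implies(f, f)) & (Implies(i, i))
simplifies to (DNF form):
False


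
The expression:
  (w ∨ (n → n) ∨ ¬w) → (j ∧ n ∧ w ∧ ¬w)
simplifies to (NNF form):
False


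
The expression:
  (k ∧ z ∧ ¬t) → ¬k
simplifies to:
t ∨ ¬k ∨ ¬z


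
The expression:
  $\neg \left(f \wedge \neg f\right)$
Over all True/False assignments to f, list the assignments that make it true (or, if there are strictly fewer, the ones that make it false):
is always true.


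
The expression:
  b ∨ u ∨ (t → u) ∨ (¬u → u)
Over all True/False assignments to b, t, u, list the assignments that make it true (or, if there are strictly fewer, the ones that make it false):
is false only for:
  b=False, t=True, u=False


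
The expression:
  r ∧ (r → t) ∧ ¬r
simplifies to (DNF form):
False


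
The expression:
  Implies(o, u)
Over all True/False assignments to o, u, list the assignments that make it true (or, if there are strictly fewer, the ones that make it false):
is false only for:
  o=True, u=False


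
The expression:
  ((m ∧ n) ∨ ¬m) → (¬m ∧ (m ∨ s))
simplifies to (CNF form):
(m ∨ s) ∧ (¬m ∨ ¬n)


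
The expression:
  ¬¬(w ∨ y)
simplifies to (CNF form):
w ∨ y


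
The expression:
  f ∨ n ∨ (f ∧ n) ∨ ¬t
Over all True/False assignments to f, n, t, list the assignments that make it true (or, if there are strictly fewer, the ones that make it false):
is false only for:
  f=False, n=False, t=True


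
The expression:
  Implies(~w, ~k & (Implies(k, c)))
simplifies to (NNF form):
w | ~k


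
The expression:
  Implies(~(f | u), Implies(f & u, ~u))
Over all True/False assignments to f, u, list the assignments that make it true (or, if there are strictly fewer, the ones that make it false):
is always true.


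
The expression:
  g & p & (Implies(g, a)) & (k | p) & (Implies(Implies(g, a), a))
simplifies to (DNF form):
a & g & p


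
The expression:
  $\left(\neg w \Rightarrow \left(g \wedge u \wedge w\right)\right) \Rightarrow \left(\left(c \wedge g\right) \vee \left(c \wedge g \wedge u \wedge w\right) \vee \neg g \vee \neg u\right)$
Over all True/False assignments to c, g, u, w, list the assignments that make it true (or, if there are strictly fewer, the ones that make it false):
is false only for:
  c=False, g=True, u=True, w=True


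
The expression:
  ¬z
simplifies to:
¬z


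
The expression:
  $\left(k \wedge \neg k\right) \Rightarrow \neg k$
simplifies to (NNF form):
$\text{True}$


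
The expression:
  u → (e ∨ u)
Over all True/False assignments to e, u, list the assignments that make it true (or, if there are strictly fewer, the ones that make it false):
is always true.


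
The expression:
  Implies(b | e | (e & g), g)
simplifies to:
g | (~b & ~e)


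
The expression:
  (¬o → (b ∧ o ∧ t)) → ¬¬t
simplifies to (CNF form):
t ∨ ¬o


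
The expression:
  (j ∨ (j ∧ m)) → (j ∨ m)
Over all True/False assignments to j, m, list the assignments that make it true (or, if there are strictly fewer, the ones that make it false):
is always true.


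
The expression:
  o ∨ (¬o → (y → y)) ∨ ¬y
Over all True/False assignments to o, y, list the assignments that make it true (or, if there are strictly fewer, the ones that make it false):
is always true.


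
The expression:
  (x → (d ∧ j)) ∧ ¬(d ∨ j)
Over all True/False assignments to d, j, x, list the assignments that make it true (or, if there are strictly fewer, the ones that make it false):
is true only for:
  d=False, j=False, x=False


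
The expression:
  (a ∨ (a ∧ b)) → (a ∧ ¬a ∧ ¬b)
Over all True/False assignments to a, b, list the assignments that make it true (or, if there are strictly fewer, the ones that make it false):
is true only for:
  a=False, b=False;
  a=False, b=True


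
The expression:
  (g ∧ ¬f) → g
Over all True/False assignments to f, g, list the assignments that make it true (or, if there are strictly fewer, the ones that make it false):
is always true.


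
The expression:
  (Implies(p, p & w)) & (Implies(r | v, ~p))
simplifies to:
~p | (w & ~r & ~v)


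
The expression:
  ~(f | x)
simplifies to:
~f & ~x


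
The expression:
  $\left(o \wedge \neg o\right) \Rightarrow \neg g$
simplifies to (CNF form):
$\text{True}$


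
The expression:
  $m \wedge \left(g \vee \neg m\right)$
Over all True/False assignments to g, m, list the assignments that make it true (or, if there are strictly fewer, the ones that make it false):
is true only for:
  g=True, m=True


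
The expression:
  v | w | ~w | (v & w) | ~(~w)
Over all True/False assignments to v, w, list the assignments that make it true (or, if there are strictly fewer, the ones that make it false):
is always true.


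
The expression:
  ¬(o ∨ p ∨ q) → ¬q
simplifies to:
True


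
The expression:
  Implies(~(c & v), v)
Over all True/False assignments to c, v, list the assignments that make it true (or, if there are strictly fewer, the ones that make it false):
is true only for:
  c=False, v=True;
  c=True, v=True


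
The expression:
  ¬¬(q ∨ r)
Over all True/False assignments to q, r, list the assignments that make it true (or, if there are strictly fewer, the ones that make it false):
is false only for:
  q=False, r=False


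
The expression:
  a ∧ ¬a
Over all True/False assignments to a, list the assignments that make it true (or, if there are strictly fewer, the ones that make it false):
is never true.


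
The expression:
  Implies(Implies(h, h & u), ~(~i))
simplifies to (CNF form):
(h | i) & (i | ~u)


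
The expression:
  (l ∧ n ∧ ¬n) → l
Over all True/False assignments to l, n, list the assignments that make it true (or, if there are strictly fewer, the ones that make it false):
is always true.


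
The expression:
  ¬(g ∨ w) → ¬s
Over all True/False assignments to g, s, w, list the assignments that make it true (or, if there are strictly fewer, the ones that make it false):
is false only for:
  g=False, s=True, w=False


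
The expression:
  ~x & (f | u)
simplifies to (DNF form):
(f & ~x) | (u & ~x)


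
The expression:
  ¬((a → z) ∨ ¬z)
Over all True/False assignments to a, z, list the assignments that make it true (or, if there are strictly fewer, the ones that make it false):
is never true.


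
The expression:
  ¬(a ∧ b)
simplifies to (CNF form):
¬a ∨ ¬b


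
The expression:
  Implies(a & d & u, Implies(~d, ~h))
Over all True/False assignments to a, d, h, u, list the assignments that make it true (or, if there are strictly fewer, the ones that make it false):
is always true.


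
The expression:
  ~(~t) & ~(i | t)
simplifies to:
False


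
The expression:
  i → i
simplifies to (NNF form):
True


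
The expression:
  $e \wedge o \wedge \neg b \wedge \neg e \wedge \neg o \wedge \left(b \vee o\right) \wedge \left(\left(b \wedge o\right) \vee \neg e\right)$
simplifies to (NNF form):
$\text{False}$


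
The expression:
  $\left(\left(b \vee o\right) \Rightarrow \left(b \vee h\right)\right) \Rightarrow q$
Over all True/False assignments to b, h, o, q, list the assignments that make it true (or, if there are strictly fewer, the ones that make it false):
is false only for:
  b=False, h=False, o=False, q=False;
  b=False, h=True, o=False, q=False;
  b=False, h=True, o=True, q=False;
  b=True, h=False, o=False, q=False;
  b=True, h=False, o=True, q=False;
  b=True, h=True, o=False, q=False;
  b=True, h=True, o=True, q=False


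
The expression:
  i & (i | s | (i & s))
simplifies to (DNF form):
i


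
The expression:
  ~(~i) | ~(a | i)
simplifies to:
i | ~a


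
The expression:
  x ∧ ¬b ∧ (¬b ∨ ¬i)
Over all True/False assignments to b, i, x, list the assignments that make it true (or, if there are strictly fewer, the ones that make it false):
is true only for:
  b=False, i=False, x=True;
  b=False, i=True, x=True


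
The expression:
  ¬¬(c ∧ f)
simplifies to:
c ∧ f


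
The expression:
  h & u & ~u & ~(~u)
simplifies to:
False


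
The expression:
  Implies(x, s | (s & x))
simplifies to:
s | ~x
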